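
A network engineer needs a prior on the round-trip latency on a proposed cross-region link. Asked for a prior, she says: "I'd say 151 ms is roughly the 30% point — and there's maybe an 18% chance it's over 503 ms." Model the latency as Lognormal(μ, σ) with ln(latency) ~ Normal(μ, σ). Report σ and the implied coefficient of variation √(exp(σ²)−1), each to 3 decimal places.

If T ~ Lognormal(μ,σ) then ln T ~ Normal(μ,σ), so the p-quantile of ln T is μ + z_p·σ.
ln(151) = 5.017 and ln(503) = 6.221; z_{0.3} = -0.5244, z_{0.82} = 0.9154.
σ = (6.221 − 5.017)/(0.9154 − (-0.5244)) = 0.836.
μ = 5.017 − (-0.5244)·0.836 = 5.456.
CV = √(exp(σ²)−1) = √(exp(0.6985)−1) = 1.005.

σ ≈ 0.836, CV ≈ 1.005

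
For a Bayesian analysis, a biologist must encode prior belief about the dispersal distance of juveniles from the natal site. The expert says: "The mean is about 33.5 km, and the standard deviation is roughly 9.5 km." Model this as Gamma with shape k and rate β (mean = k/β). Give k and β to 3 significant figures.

For Gamma(k, rate β): mean = k/β, variance = k/β², so CV = 1/√k.
CV = SD/mean = 9.5/33.5 = 0.2836, hence k = 1/CV² = 12.4.
Then β = k/mean = 12.4/33.5 = 0.371.

k ≈ 12.4, β ≈ 0.371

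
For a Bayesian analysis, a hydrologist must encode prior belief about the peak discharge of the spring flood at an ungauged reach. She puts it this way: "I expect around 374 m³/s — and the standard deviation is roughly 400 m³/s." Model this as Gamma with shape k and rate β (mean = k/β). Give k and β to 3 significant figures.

For Gamma(k, rate β): mean = k/β, variance = k/β², so CV = 1/√k.
CV = SD/mean = 400/374 = 1.07, hence k = 1/CV² = 0.874.
Then β = k/mean = 0.874/374 = 0.00234.

k ≈ 0.874, β ≈ 0.00234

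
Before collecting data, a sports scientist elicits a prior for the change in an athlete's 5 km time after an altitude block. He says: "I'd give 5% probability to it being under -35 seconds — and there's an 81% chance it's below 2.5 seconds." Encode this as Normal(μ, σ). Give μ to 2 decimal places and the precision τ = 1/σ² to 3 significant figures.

For Normal(μ,σ), the p-quantile is μ + z_p·σ. Here z_{0.05} = -1.645, z_{0.81} = 0.8779.
So -35 = μ − 1.645σ and 2.5 = μ + 0.8779σ.
Subtracting: σ = (2.5 − -35)/(0.8779 − (-1.645)) = 14.86.
Then μ = -35 − (-1.645)·14.86 = -10.55.
Precision τ = 1/σ² = 1/14.86² = 0.00453.

μ = -10.55, τ = 0.00453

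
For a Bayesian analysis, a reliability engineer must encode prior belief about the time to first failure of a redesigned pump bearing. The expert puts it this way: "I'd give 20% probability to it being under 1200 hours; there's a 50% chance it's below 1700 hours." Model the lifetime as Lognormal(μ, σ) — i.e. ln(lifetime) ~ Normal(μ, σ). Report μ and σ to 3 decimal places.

μ ≈ 7.438, σ ≈ 0.414

If T ~ Lognormal(μ,σ) then ln T ~ Normal(μ,σ), so the p-quantile of ln T is μ + z_p·σ.
ln(1200) = 7.09 and ln(1700) = 7.438; z_{0.2} = -0.8416, z_{0.5} = 0.
σ = (7.438 − 7.09)/(0 − (-0.8416)) = 0.414.
μ = 7.09 − (-0.8416)·0.414 = 7.438.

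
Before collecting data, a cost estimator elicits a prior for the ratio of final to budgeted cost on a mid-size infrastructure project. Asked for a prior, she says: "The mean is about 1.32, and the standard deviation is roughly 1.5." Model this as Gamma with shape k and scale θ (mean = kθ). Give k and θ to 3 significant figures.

k ≈ 0.774, θ ≈ 1.7

For Gamma(k, scale θ): mean = kθ, variance = kθ², so CV = 1/√k.
CV = SD/mean = 1.5/1.32 = 1.136, hence k = 1/CV² = 0.774.
Then θ = mean/k = 1.32/0.774 = 1.7.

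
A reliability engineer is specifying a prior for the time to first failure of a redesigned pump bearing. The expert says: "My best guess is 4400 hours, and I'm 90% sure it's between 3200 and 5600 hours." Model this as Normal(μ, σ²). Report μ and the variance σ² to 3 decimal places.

μ = 4400.000, σ² = 532240.574

A symmetric 90% interval runs μ ± z·σ with z = 1.645.
Half-width = 1200, so σ = 1200/1.645 = 729.5482 and σ² = 532240.574.
μ is the stated best guess, 4400.000.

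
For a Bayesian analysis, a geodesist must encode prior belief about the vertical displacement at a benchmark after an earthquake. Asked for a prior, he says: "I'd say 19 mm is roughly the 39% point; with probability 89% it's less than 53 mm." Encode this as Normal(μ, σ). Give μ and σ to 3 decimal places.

μ = 25.307, σ = 22.579

For Normal(μ,σ), the p-quantile is μ + z_p·σ. Here z_{0.39} = -0.2793, z_{0.89} = 1.227.
So 19 = μ − 0.2793σ and 53 = μ + 1.227σ.
Subtracting: σ = (53 − 19)/(1.227 − (-0.2793)) = 22.579.
Then μ = 19 − (-0.2793)·22.579 = 25.307.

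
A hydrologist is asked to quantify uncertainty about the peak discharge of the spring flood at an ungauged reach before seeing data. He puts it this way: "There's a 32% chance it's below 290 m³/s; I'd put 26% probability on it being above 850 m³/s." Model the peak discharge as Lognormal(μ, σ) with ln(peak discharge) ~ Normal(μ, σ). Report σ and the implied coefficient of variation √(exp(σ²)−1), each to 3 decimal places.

If T ~ Lognormal(μ,σ) then ln T ~ Normal(μ,σ), so the p-quantile of ln T is μ + z_p·σ.
ln(290) = 5.67 and ln(850) = 6.745; z_{0.32} = -0.4677, z_{0.74} = 0.6433.
σ = (6.745 − 5.67)/(0.6433 − (-0.4677)) = 0.968.
μ = 5.67 − (-0.4677)·0.968 = 6.123.
CV = √(exp(σ²)−1) = √(exp(0.9368)−1) = 1.246.

σ ≈ 0.968, CV ≈ 1.246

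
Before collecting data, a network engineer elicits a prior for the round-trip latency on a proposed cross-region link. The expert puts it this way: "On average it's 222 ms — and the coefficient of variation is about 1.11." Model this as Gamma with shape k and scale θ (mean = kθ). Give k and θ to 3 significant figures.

k ≈ 0.812, θ ≈ 274

For Gamma(k, scale θ): mean = kθ, variance = kθ², so CV = 1/√k.
CV = 1.11, hence k = 1/CV² = 0.812.
Then θ = mean/k = 222/0.812 = 274.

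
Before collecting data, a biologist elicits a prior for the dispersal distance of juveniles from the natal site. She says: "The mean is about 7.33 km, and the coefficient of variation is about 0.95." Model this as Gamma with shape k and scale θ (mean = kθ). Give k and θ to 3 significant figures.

For Gamma(k, scale θ): mean = kθ, variance = kθ², so CV = 1/√k.
CV = 0.95, hence k = 1/CV² = 1.11.
Then θ = mean/k = 7.33/1.11 = 6.62.

k ≈ 1.11, θ ≈ 6.62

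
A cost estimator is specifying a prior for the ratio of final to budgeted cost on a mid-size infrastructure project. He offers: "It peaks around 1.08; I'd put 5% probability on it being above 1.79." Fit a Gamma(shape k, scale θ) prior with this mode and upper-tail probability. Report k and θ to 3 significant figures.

k ≈ 11.9, θ ≈ 0.0987

Gamma(k,θ) with k>1 has mode (k−1)θ, so θ = 1.08/(k−1).
Need P(X < 1.79) = 0.95 with θ tied to k this way. Start at k = 2, θ = 1.08: P(X<1.79) ≈ 0.493.
Too low — raise k to concentrate. Iterating converges to k ≈ 11.9.
Then θ = 1.08/(11.9−1) ≈ 0.0987.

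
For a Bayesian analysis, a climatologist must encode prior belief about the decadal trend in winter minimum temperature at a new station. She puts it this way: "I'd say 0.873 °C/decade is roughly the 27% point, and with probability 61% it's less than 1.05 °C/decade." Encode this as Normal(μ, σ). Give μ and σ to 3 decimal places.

For Normal(μ,σ), the p-quantile is μ + z_p·σ. Here z_{0.27} = -0.6128, z_{0.61} = 0.2793.
So 0.873 = μ − 0.6128σ and 1.05 = μ + 0.2793σ.
Subtracting: σ = (1.05 − 0.873)/(0.2793 − (-0.6128)) = 0.198.
Then μ = 0.873 − (-0.6128)·0.198 = 0.995.

μ = 0.995, σ = 0.198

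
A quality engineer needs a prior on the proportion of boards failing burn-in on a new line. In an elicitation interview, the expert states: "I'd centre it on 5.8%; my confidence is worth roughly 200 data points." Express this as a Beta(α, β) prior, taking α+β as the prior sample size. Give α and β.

Under the effective-sample-size interpretation, Beta(α, β) has prior mean α/(α+β) and prior sample size α+β.
So α+β = 200 and α/(α+β) = 0.058, giving α = 0.058·200 = 11.6 and β = 200 − 11.6 = 188.4.

α = 11.6, β = 188.4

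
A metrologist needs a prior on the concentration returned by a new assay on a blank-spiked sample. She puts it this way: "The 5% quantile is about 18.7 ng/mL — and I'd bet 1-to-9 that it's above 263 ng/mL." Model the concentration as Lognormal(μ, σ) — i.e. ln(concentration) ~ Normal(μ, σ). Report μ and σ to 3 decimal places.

If T ~ Lognormal(μ,σ) then ln T ~ Normal(μ,σ), so the p-quantile of ln T is μ + z_p·σ.
ln(18.7) = 2.929 and ln(263) = 5.572; z_{0.05} = -1.645, z_{0.9} = 1.282.
σ = (5.572 − 2.929)/(1.282 − (-1.645)) = 0.903.
μ = 2.929 − (-1.645)·0.903 = 4.414.

μ ≈ 4.414, σ ≈ 0.903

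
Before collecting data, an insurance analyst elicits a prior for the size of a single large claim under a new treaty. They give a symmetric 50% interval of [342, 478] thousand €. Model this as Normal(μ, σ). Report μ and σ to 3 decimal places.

A symmetric 50% interval runs μ ± z·σ with z = 0.6745.
Half-width = 68, so σ = 68/0.6745 = 100.817.
μ is the interval midpoint, 410.000.

μ = 410.000, σ = 100.817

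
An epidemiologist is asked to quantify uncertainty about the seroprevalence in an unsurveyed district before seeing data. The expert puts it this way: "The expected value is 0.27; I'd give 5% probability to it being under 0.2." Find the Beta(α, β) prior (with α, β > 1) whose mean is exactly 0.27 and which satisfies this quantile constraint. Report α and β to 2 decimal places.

With mean 0.27 fixed, write α = 0.27s, β = 0.73s where s = α+β.
Need P(θ < 0.2) = 0.05 under Beta(0.27s, 0.73s). Normal approximation: (q−m)/√(m(1−m)/s) ≈ z_{0.05} = -1.64, so s ≈ 0.27·0.73·(-1.64)²/(0.2−0.27)² = 108.8.
At s = 108.8: P(θ<0.2) ≈ 0.043. Adjusting to match 0.05 gives s ≈ 99.98.
So α = 0.27·99.98 ≈ 26.99, β = 0.73·99.98 ≈ 72.98.

α ≈ 26.99, β ≈ 72.98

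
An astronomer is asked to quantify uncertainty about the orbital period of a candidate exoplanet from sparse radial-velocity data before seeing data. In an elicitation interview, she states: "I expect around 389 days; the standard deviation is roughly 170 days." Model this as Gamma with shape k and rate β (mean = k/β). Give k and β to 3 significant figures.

k ≈ 5.24, β ≈ 0.0135

For Gamma(k, rate β): mean = k/β, variance = k/β², so CV = 1/√k.
CV = SD/mean = 170/389 = 0.437, hence k = 1/CV² = 5.24.
Then β = k/mean = 5.24/389 = 0.0135.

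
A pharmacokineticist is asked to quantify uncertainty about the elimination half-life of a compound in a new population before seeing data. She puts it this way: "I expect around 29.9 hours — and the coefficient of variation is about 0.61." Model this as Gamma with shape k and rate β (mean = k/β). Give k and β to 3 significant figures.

For Gamma(k, rate β): mean = k/β, variance = k/β², so CV = 1/√k.
CV = 0.61, hence k = 1/CV² = 2.69.
Then β = k/mean = 2.69/29.9 = 0.0899.

k ≈ 2.69, β ≈ 0.0899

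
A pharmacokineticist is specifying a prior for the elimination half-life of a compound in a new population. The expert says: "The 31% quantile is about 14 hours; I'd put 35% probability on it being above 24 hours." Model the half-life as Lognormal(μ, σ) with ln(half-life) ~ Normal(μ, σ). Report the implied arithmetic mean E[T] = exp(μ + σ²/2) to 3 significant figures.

E[T] ≈ 22.9 hours

If T ~ Lognormal(μ,σ) then ln T ~ Normal(μ,σ), so the p-quantile of ln T is μ + z_p·σ.
ln(14) = 2.639 and ln(24) = 3.178; z_{0.31} = -0.4959, z_{0.65} = 0.3853.
σ = (3.178 − 2.639)/(0.3853 − (-0.4959)) = 0.612.
μ = 2.639 − (-0.4959)·0.612 = 2.942.
E[T] = exp(μ + σ²/2) = exp(2.942 + 0.1871) = 22.9 hours.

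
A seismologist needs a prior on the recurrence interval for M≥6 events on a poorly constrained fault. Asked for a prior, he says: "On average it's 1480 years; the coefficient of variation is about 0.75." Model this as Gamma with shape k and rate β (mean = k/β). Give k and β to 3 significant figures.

For Gamma(k, rate β): mean = k/β, variance = k/β², so CV = 1/√k.
CV = 0.75, hence k = 1/CV² = 1.78.
Then β = k/mean = 1.78/1480 = 0.0012.

k ≈ 1.78, β ≈ 0.0012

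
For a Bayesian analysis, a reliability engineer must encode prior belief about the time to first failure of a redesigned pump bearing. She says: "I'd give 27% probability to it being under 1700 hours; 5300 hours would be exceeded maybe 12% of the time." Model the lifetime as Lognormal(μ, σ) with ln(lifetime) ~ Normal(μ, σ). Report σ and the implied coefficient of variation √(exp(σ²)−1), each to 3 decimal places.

σ ≈ 0.636, CV ≈ 0.706

If T ~ Lognormal(μ,σ) then ln T ~ Normal(μ,σ), so the p-quantile of ln T is μ + z_p·σ.
ln(1700) = 7.438 and ln(5300) = 8.575; z_{0.27} = -0.6128, z_{0.88} = 1.175.
σ = (8.575 − 7.438)/(1.175 − (-0.6128)) = 0.636.
μ = 7.438 − (-0.6128)·0.636 = 7.828.
CV = √(exp(σ²)−1) = √(exp(0.4045)−1) = 0.706.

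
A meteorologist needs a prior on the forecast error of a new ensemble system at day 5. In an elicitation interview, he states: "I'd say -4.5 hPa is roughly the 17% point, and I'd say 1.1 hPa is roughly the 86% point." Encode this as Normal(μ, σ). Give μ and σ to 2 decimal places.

The p-quantile of Normal(μ,σ) is μ + z_p·σ, with z_{0.17} = -0.9542 and z_{0.86} = 1.08.
Eliminate σ: μ = (z₂·x₁ − z₁·x₂)/(z₂ − z₁) = (1.08·-4.5 − (-0.9542)·1.1)/2.034 = -1.87.
Then σ = (x₂ − x₁)/(z₂ − z₁) = (1.1 − -4.5)/2.034 = 2.75.

μ = -1.87, σ = 2.75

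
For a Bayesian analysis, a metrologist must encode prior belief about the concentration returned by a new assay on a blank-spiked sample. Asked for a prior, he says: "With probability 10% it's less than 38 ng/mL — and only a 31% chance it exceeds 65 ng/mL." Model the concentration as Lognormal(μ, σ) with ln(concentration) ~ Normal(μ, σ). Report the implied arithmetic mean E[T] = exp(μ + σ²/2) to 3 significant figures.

If T ~ Lognormal(μ,σ) then ln T ~ Normal(μ,σ), so the p-quantile of ln T is μ + z_p·σ.
ln(38) = 3.638 and ln(65) = 4.174; z_{0.1} = -1.282, z_{0.69} = 0.4959.
σ = (4.174 − 3.638)/(0.4959 − (-1.282)) = 0.302.
μ = 3.638 − (-1.282)·0.302 = 4.025.
E[T] = exp(μ + σ²/2) = exp(4.025 + 0.0456) = 58.6 ng/mL.

E[T] ≈ 58.6 ng/mL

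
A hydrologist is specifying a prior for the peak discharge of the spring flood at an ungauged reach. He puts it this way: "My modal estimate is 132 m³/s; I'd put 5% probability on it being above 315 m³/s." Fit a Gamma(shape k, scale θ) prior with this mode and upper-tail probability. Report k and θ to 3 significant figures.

k ≈ 4.61, θ ≈ 36.6

Gamma(k,θ) with k>1 has mode (k−1)θ, so θ = 132/(k−1).
Need P(X < 315) = 0.95 with θ tied to k this way. Start at k = 2, θ = 132: P(X<315) ≈ 0.689.
Too low — raise k to concentrate. Iterating converges to k ≈ 4.61.
Then θ = 132/(4.61−1) ≈ 36.6.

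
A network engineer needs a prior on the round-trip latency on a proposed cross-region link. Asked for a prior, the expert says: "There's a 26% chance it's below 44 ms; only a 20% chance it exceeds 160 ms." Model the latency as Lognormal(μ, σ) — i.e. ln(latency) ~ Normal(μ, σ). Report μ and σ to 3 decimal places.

If T ~ Lognormal(μ,σ) then ln T ~ Normal(μ,σ), so the p-quantile of ln T is μ + z_p·σ.
ln(44) = 3.784 and ln(160) = 5.075; z_{0.26} = -0.6433, z_{0.8} = 0.8416.
σ = (5.075 − 3.784)/(0.8416 − (-0.6433)) = 0.869.
μ = 3.784 − (-0.6433)·0.869 = 4.343.

μ ≈ 4.343, σ ≈ 0.869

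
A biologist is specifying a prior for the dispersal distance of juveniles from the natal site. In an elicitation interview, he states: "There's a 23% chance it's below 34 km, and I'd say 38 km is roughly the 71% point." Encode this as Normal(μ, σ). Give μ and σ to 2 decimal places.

For Normal(μ,σ), the p-quantile is μ + z_p·σ. Here z_{0.23} = -0.7388, z_{0.71} = 0.5534.
So 34 = μ − 0.7388σ and 38 = μ + 0.5534σ.
Subtracting: σ = (38 − 34)/(0.5534 − (-0.7388)) = 3.10.
Then μ = 34 − (-0.7388)·3.10 = 36.29.

μ = 36.29, σ = 3.10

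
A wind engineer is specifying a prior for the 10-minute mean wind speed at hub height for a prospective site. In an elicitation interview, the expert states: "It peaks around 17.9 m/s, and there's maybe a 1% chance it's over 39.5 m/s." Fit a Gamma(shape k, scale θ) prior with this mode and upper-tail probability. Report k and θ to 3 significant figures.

k ≈ 8.69, θ ≈ 2.33

Gamma(k,θ) with k>1 has mode (k−1)θ, so θ = 17.9/(k−1).
Need P(X < 39.5) = 0.99 with θ tied to k this way. Start at k = 2, θ = 17.9: P(X<39.5) ≈ 0.647.
Too low — raise k to concentrate. Iterating converges to k ≈ 8.69.
Then θ = 17.9/(8.69−1) ≈ 2.33.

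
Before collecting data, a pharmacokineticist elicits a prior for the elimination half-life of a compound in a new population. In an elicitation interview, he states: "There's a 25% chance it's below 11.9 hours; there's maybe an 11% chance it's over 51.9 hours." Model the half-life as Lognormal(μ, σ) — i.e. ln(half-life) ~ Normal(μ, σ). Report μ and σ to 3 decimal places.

If T ~ Lognormal(μ,σ) then ln T ~ Normal(μ,σ), so the p-quantile of ln T is μ + z_p·σ.
ln(11.9) = 2.477 and ln(51.9) = 3.949; z_{0.25} = -0.6745, z_{0.89} = 1.227.
σ = (3.949 − 2.477)/(1.227 − (-0.6745)) = 0.775.
μ = 2.477 − (-0.6745)·0.775 = 2.999.

μ ≈ 2.999, σ ≈ 0.775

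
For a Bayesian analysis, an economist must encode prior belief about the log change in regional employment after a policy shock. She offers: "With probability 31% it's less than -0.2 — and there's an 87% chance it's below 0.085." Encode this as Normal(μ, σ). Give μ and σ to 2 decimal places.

For Normal(μ,σ), the p-quantile is μ + z_p·σ. Here z_{0.31} = -0.4959, z_{0.87} = 1.126.
So -0.2 = μ − 0.4959σ and 0.085 = μ + 1.126σ.
Subtracting: σ = (0.085 − -0.2)/(1.126 − (-0.4959)) = 0.18.
Then μ = -0.2 − (-0.4959)·0.18 = -0.11.

μ = -0.11, σ = 0.18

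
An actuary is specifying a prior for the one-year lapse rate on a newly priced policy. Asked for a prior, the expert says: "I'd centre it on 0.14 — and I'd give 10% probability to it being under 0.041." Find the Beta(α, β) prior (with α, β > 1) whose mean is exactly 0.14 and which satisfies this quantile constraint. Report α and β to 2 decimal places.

α ≈ 2.01, β ≈ 12.36

With mean 0.14 fixed, write α = 0.14s, β = 0.86s where s = α+β.
Need P(θ < 0.041) = 0.1 under Beta(0.14s, 0.86s). Normal approximation: (q−m)/√(m(1−m)/s) ≈ z_{0.1} = -1.28, so s ≈ 0.14·0.86·(-1.28)²/(0.041−0.14)² = 20.2.
At s = 20.2: P(θ<0.041) ≈ 0.056. Adjusting to match 0.1 gives s ≈ 14.37.
So α = 0.14·14.37 ≈ 2.01, β = 0.86·14.37 ≈ 12.36.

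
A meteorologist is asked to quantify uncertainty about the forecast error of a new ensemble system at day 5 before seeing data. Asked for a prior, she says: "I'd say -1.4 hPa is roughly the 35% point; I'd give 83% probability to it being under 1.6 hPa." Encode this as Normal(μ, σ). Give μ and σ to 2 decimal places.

μ = -0.54, σ = 2.24

For Normal(μ,σ), the p-quantile is μ + z_p·σ. Here z_{0.35} = -0.3853, z_{0.83} = 0.9542.
So -1.4 = μ − 0.3853σ and 1.6 = μ + 0.9542σ.
Subtracting: σ = (1.6 − -1.4)/(0.9542 − (-0.3853)) = 2.24.
Then μ = -1.4 − (-0.3853)·2.24 = -0.54.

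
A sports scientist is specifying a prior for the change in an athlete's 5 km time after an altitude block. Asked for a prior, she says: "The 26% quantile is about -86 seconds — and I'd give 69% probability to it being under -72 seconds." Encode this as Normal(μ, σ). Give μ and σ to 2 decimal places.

The p-quantile of Normal(μ,σ) is μ + z_p·σ, with z_{0.26} = -0.6433 and z_{0.69} = 0.4959.
Eliminate σ: μ = (z₂·x₁ − z₁·x₂)/(z₂ − z₁) = (0.4959·-86 − (-0.6433)·-72)/1.139 = -78.09.
Then σ = (x₂ − x₁)/(z₂ − z₁) = (-72 − -86)/1.139 = 12.29.

μ = -78.09, σ = 12.29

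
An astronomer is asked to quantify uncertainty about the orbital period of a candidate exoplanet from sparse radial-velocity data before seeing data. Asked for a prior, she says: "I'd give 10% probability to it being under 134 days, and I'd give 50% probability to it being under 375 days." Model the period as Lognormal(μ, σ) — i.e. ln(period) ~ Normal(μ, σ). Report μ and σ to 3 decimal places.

μ ≈ 5.927, σ ≈ 0.803

If T ~ Lognormal(μ,σ) then ln T ~ Normal(μ,σ), so the p-quantile of ln T is μ + z_p·σ.
ln(134) = 4.898 and ln(375) = 5.927; z_{0.1} = -1.282, z_{0.5} = 0.
σ = (5.927 − 4.898)/(0 − (-1.282)) = 0.803.
μ = 4.898 − (-1.282)·0.803 = 5.927.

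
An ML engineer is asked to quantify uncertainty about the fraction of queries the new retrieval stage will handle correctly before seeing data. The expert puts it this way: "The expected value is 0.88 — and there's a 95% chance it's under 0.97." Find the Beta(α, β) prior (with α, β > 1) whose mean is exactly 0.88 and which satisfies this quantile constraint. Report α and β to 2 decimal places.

With mean 0.88 fixed, write α = 0.88s, β = 0.12s where s = α+β.
Need P(θ < 0.97) = 0.95 under Beta(0.88s, 0.12s). Normal approximation: (q−m)/√(m(1−m)/s) ≈ z_{0.95} = 1.64, so s ≈ 0.88·0.12·(1.64)²/(0.97−0.88)² = 35.3.
At s = 35.3: P(θ<0.97) ≈ 0.987. Adjusting to match 0.95 gives s ≈ 21.13.
So α = 0.88·21.13 ≈ 18.59, β = 0.12·21.13 ≈ 2.54.

α ≈ 18.59, β ≈ 2.54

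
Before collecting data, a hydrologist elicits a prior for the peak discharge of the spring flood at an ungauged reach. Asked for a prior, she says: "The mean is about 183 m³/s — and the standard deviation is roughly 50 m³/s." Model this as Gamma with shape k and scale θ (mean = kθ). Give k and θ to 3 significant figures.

For Gamma(k, scale θ): mean = kθ, variance = kθ², so CV = 1/√k.
CV = SD/mean = 50/183 = 0.2732, hence k = 1/CV² = 13.4.
Then θ = mean/k = 183/13.4 = 13.7.

k ≈ 13.4, θ ≈ 13.7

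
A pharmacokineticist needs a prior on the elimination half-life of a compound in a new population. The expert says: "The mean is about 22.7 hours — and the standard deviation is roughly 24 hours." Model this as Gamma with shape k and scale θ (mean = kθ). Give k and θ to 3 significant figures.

For Gamma(k, scale θ): mean = kθ, variance = kθ², so CV = 1/√k.
CV = SD/mean = 24/22.7 = 1.057, hence k = 1/CV² = 0.895.
Then θ = mean/k = 22.7/0.895 = 25.4.

k ≈ 0.895, θ ≈ 25.4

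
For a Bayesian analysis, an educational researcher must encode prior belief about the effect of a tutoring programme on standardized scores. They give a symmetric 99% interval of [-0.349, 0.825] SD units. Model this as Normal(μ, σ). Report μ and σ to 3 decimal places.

A symmetric 99% interval runs μ ± z·σ with z = 2.576.
Half-width = 0.587, so σ = 0.587/2.576 = 0.228.
μ is the interval midpoint, 0.238.

μ = 0.238, σ = 0.228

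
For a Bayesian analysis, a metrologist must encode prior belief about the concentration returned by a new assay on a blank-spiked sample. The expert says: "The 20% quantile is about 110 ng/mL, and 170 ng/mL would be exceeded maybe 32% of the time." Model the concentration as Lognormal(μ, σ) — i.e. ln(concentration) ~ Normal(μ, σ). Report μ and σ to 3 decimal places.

μ ≈ 4.980, σ ≈ 0.332

If T ~ Lognormal(μ,σ) then ln T ~ Normal(μ,σ), so the p-quantile of ln T is μ + z_p·σ.
ln(110) = 4.7 and ln(170) = 5.136; z_{0.2} = -0.8416, z_{0.68} = 0.4677.
σ = (5.136 − 4.7)/(0.4677 − (-0.8416)) = 0.332.
μ = 4.7 − (-0.8416)·0.332 = 4.980.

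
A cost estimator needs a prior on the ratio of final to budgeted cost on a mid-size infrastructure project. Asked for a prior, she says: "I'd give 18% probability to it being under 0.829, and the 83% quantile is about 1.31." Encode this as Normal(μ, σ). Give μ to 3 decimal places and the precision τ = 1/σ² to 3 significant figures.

μ = 1.065, τ = 15.1

The p-quantile of Normal(μ,σ) is μ + z_p·σ, with z_{0.18} = -0.9154 and z_{0.83} = 0.9542.
Eliminate σ: μ = (z₂·x₁ − z₁·x₂)/(z₂ − z₁) = (0.9542·0.829 − (-0.9154)·1.31)/1.87 = 1.065.
Then σ = (x₂ − x₁)/(z₂ − z₁) = (1.31 − 0.829)/1.87 = 0.257.
Precision τ = 1/σ² = 1/0.2573² = 15.1.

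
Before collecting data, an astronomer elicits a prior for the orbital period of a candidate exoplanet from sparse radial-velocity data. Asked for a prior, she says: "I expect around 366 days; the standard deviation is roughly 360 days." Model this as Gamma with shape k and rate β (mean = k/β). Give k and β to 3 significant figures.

k ≈ 1.03, β ≈ 0.00282

For Gamma(k, rate β): mean = k/β, variance = k/β², so CV = 1/√k.
CV = SD/mean = 360/366 = 0.9836, hence k = 1/CV² = 1.03.
Then β = k/mean = 1.03/366 = 0.00282.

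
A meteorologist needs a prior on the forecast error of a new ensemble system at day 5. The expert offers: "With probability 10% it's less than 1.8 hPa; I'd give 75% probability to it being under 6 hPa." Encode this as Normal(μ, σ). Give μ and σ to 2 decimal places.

The p-quantile of Normal(μ,σ) is μ + z_p·σ, with z_{0.1} = -1.282 and z_{0.75} = 0.6745.
Eliminate σ: μ = (z₂·x₁ − z₁·x₂)/(z₂ − z₁) = (0.6745·1.8 − (-1.282)·6)/1.956 = 4.55.
Then σ = (x₂ − x₁)/(z₂ − z₁) = (6 − 1.8)/1.956 = 2.15.

μ = 4.55, σ = 2.15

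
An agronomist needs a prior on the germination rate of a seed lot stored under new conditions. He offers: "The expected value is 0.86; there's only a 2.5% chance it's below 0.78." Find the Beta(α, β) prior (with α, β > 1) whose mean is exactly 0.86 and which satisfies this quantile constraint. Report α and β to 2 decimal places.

α ≈ 74.52, β ≈ 12.13

With mean 0.86 fixed, write α = 0.86s, β = 0.14s where s = α+β.
Need P(θ < 0.78) = 0.025 under Beta(0.86s, 0.14s). Normal approximation: (q−m)/√(m(1−m)/s) ≈ z_{0.025} = -1.96, so s ≈ 0.86·0.14·(-1.96)²/(0.78−0.86)² = 72.3.
At s = 72.3: P(θ<0.78) ≈ 0.036. Adjusting to match 0.025 gives s ≈ 86.65.
So α = 0.86·86.65 ≈ 74.52, β = 0.14·86.65 ≈ 12.13.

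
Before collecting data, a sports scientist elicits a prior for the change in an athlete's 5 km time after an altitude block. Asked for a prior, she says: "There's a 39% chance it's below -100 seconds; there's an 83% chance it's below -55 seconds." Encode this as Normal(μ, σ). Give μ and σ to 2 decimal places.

For Normal(μ,σ), the p-quantile is μ + z_p·σ. Here z_{0.39} = -0.2793, z_{0.83} = 0.9542.
So -100 = μ − 0.2793σ and -55 = μ + 0.9542σ.
Subtracting: σ = (-55 − -100)/(0.9542 − (-0.2793)) = 36.48.
Then μ = -100 − (-0.2793)·36.48 = -89.81.

μ = -89.81, σ = 36.48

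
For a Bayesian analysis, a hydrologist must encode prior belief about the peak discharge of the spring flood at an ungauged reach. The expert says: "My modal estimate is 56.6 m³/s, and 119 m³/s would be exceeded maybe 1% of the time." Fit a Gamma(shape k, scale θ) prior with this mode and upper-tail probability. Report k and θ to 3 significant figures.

Gamma(k,θ) with k>1 has mode (k−1)θ, so θ = 56.6/(k−1).
Need P(X < 119) = 0.99 with θ tied to k this way. Start at k = 2, θ = 56.6: P(X<119) ≈ 0.621.
Too low — raise k to concentrate. Iterating converges to k ≈ 9.81.
Then θ = 56.6/(9.81−1) ≈ 6.42.

k ≈ 9.81, θ ≈ 6.42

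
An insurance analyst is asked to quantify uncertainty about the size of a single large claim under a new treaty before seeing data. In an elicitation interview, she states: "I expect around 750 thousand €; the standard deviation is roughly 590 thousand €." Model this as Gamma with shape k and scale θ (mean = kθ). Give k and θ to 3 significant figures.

For Gamma(k, scale θ): mean = kθ, variance = kθ², so CV = 1/√k.
CV = SD/mean = 590/750 = 0.7867, hence k = 1/CV² = 1.62.
Then θ = mean/k = 750/1.62 = 464.

k ≈ 1.62, θ ≈ 464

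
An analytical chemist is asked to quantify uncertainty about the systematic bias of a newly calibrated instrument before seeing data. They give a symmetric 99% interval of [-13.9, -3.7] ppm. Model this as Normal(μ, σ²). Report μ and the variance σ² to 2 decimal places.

μ = -8.80, σ² = 3.92

A symmetric 99% interval runs μ ± z·σ with z = 2.576.
Half-width = 5.1, so σ = 5.1/2.576 = 1.980 and σ² = 3.92.
μ is the interval midpoint, -8.80.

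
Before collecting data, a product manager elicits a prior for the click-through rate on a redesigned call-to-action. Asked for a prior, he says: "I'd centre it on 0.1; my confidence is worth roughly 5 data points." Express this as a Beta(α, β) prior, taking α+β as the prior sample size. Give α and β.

α = 0.5, β = 4.5

Under the effective-sample-size interpretation, Beta(α, β) has prior mean α/(α+β) and prior sample size α+β.
So α+β = 5 and α/(α+β) = 0.1, giving α = 0.1·5 = 0.5 and β = 5 − 0.5 = 4.5.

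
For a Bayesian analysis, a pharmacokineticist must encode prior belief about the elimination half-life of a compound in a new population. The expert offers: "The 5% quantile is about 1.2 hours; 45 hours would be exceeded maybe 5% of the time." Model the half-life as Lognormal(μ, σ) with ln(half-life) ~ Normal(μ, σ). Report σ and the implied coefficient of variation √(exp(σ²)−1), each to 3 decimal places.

σ ≈ 1.102, CV ≈ 1.538

If T ~ Lognormal(μ,σ) then ln T ~ Normal(μ,σ), so the p-quantile of ln T is μ + z_p·σ.
ln(1.2) = 0.1823 and ln(45) = 3.807; z_{0.05} = -1.645, z_{0.95} = 1.645.
σ = (3.807 − 0.1823)/(1.645 − (-1.645)) = 1.102.
μ = 0.1823 − (-1.645)·1.102 = 1.994.
CV = √(exp(σ²)−1) = √(exp(1.2138)−1) = 1.538.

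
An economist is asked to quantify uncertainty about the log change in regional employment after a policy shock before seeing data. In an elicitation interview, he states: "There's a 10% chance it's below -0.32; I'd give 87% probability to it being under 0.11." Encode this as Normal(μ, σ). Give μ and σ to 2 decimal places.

μ = -0.09, σ = 0.18

For Normal(μ,σ), the p-quantile is μ + z_p·σ. Here z_{0.1} = -1.282, z_{0.87} = 1.126.
So -0.32 = μ − 1.282σ and 0.11 = μ + 1.126σ.
Subtracting: σ = (0.11 − -0.32)/(1.126 − (-1.282)) = 0.18.
Then μ = -0.32 − (-1.282)·0.18 = -0.09.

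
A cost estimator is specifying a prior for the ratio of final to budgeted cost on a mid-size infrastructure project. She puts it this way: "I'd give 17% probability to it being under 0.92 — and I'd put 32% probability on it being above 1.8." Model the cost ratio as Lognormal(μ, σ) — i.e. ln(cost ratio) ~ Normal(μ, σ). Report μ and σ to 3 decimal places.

μ ≈ 0.367, σ ≈ 0.472

If T ~ Lognormal(μ,σ) then ln T ~ Normal(μ,σ), so the p-quantile of ln T is μ + z_p·σ.
ln(0.92) = -0.08338 and ln(1.8) = 0.5878; z_{0.17} = -0.9542, z_{0.68} = 0.4677.
σ = (0.5878 − -0.08338)/(0.4677 − (-0.9542)) = 0.472.
μ = -0.08338 − (-0.9542)·0.472 = 0.367.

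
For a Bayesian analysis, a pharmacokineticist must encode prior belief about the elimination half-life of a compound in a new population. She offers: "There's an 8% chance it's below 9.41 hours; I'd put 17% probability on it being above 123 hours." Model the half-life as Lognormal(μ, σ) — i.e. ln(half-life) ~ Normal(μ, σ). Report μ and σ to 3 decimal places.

If T ~ Lognormal(μ,σ) then ln T ~ Normal(μ,σ), so the p-quantile of ln T is μ + z_p·σ.
ln(9.41) = 2.242 and ln(123) = 4.812; z_{0.08} = -1.405, z_{0.83} = 0.9542.
σ = (4.812 − 2.242)/(0.9542 − (-1.405)) = 1.090.
μ = 2.242 − (-1.405)·1.090 = 3.773.

μ ≈ 3.773, σ ≈ 1.090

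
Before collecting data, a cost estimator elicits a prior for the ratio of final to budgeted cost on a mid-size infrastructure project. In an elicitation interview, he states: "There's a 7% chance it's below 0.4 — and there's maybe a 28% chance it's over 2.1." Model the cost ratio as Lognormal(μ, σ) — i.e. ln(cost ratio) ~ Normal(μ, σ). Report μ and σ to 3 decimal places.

If T ~ Lognormal(μ,σ) then ln T ~ Normal(μ,σ), so the p-quantile of ln T is μ + z_p·σ.
ln(0.4) = -0.9163 and ln(2.1) = 0.7419; z_{0.07} = -1.476, z_{0.72} = 0.5828.
σ = (0.7419 − -0.9163)/(0.5828 − (-1.476)) = 0.805.
μ = -0.9163 − (-1.476)·0.805 = 0.272.

μ ≈ 0.272, σ ≈ 0.805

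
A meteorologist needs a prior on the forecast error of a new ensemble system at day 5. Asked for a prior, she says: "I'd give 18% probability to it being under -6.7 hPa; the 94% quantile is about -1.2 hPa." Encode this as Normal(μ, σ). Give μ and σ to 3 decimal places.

μ = -4.662, σ = 2.227

For Normal(μ,σ), the p-quantile is μ + z_p·σ. Here z_{0.18} = -0.9154, z_{0.94} = 1.555.
So -6.7 = μ − 0.9154σ and -1.2 = μ + 1.555σ.
Subtracting: σ = (-1.2 − -6.7)/(1.555 − (-0.9154)) = 2.227.
Then μ = -6.7 − (-0.9154)·2.227 = -4.662.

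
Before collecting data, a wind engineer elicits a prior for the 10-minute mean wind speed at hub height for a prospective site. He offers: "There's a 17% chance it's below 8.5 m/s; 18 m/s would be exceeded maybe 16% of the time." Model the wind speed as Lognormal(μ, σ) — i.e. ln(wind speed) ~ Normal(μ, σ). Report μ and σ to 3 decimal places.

If T ~ Lognormal(μ,σ) then ln T ~ Normal(μ,σ), so the p-quantile of ln T is μ + z_p·σ.
ln(8.5) = 2.14 and ln(18) = 2.89; z_{0.17} = -0.9542, z_{0.84} = 0.9945.
σ = (2.89 − 2.14)/(0.9945 − (-0.9542)) = 0.385.
μ = 2.14 − (-0.9542)·0.385 = 2.507.

μ ≈ 2.507, σ ≈ 0.385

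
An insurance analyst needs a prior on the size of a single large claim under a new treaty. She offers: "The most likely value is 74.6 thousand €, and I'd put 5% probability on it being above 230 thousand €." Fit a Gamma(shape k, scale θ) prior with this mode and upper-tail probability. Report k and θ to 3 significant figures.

Gamma(k,θ) with k>1 has mode (k−1)θ, so θ = 74.6/(k−1).
Need P(X < 230) = 0.95 with θ tied to k this way. Start at k = 2, θ = 74.6: P(X<230) ≈ 0.813.
Too low — raise k to concentrate. Iterating converges to k ≈ 3.08.
Then θ = 74.6/(3.08−1) ≈ 35.8.

k ≈ 3.08, θ ≈ 35.8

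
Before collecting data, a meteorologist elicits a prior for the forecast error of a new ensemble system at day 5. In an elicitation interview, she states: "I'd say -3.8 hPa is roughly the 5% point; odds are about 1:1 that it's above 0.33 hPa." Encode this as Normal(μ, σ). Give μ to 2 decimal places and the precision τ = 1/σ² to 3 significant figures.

μ = 0.33, τ = 0.159

The p-quantile of Normal(μ,σ) is μ + z_p·σ, with z_{0.05} = -1.645 and z_{0.5} = 0.
Eliminate σ: μ = (z₂·x₁ − z₁·x₂)/(z₂ − z₁) = (0·-3.8 − (-1.645)·0.33)/1.645 = 0.33.
Then σ = (x₂ − x₁)/(z₂ − z₁) = (0.33 − -3.8)/1.645 = 2.51.
Precision τ = 1/σ² = 1/2.511² = 0.159.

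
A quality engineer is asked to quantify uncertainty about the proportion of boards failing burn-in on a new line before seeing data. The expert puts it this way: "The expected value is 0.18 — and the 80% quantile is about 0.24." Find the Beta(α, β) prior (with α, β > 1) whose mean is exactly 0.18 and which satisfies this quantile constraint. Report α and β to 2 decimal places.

With mean 0.18 fixed, write α = 0.18s, β = 0.82s where s = α+β.
Need P(θ < 0.24) = 0.8 under Beta(0.18s, 0.82s). Normal approximation: (q−m)/√(m(1−m)/s) ≈ z_{0.8} = 0.842, so s ≈ 0.18·0.82·(0.842)²/(0.24−0.18)² = 29.0.
At s = 29.0: P(θ<0.24) ≈ 0.810. Adjusting to match 0.8 gives s ≈ 26.11.
So α = 0.18·26.11 ≈ 4.70, β = 0.82·26.11 ≈ 21.41.

α ≈ 4.70, β ≈ 21.41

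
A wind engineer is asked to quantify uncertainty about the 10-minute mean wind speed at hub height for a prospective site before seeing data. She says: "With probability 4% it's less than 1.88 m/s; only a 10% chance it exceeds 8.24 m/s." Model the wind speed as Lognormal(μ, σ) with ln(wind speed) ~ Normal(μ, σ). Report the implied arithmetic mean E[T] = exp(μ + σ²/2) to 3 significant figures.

E[T] ≈ 4.97 m/s

If T ~ Lognormal(μ,σ) then ln T ~ Normal(μ,σ), so the p-quantile of ln T is μ + z_p·σ.
ln(1.88) = 0.6313 and ln(8.24) = 2.109; z_{0.04} = -1.751, z_{0.9} = 1.282.
σ = (2.109 − 0.6313)/(1.282 − (-1.751)) = 0.487.
μ = 0.6313 − (-1.751)·0.487 = 1.484.
E[T] = exp(μ + σ²/2) = exp(1.484 + 0.1187) = 4.97 m/s.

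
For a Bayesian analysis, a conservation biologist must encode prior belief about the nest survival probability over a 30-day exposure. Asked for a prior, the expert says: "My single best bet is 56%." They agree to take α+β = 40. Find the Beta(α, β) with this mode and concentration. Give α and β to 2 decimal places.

α = 22.28, β = 17.72

For α,β > 1 the Beta mode is (α−1)/(α+β−2). With α+β = 40, the mode is (α−1)/38.
Set (α−1)/38 = 0.56 → α = 1 + 0.56·38 = 22.28.
β = 40 − α = 17.72.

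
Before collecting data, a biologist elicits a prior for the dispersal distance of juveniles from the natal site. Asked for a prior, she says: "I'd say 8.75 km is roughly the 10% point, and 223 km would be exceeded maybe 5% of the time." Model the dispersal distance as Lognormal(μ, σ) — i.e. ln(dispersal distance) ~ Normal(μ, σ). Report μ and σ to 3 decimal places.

μ ≈ 3.587, σ ≈ 1.107

If T ~ Lognormal(μ,σ) then ln T ~ Normal(μ,σ), so the p-quantile of ln T is μ + z_p·σ.
ln(8.75) = 2.169 and ln(223) = 5.407; z_{0.1} = -1.282, z_{0.95} = 1.645.
σ = (5.407 − 2.169)/(1.645 − (-1.282)) = 1.107.
μ = 2.169 − (-1.282)·1.107 = 3.587.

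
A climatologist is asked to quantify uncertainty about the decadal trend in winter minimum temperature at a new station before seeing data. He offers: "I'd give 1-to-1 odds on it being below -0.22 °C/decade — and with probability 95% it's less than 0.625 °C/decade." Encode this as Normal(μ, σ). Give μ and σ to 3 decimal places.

μ = -0.220, σ = 0.514

For Normal(μ,σ), the p-quantile is μ + z_p·σ. Here z_{0.5} = 0, z_{0.95} = 1.645.
So -0.22 = μ + 0σ and 0.625 = μ + 1.645σ.
Subtracting: σ = (0.625 − -0.22)/(1.645 − (0)) = 0.514.
Then μ = -0.22 − (0)·0.514 = -0.220.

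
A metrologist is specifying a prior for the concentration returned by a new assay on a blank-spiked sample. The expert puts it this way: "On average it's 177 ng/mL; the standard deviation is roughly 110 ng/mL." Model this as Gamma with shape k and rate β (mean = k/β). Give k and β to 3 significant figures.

For Gamma(k, rate β): mean = k/β, variance = k/β², so CV = 1/√k.
CV = SD/mean = 110/177 = 0.6215, hence k = 1/CV² = 2.59.
Then β = k/mean = 2.59/177 = 0.0146.

k ≈ 2.59, β ≈ 0.0146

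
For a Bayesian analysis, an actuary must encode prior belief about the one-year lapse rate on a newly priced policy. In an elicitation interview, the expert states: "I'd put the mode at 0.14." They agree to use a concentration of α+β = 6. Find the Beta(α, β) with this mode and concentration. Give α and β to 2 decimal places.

For α,β > 1 the Beta mode is (α−1)/(α+β−2). With α+β = 6, the mode is (α−1)/4.
Set (α−1)/4 = 0.14 → α = 1 + 0.14·4 = 1.56.
β = 6 − α = 4.44.

α = 1.56, β = 4.44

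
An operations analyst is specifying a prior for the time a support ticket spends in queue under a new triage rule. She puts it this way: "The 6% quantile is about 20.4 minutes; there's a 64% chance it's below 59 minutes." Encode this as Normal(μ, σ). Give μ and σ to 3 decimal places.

For Normal(μ,σ), the p-quantile is μ + z_p·σ. Here z_{0.06} = -1.555, z_{0.64} = 0.3585.
So 20.4 = μ − 1.555σ and 59 = μ + 0.3585σ.
Subtracting: σ = (59 − 20.4)/(0.3585 − (-1.555)) = 20.175.
Then μ = 20.4 − (-1.555)·20.175 = 51.768.

μ = 51.768, σ = 20.175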